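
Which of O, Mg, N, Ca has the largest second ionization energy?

O

After 1 electron has been removed, what remains? O⁺ still has 5 valence electrons; Mg⁺ still has 1 valence electron; N⁺ still has 4 valence electrons; Ca⁺ still has 1 valence electron.
All are still removing valence electrons, so compare the +1 ions as you would atoms: IE_2 generally rises across a period (higher Z_eff) and falls down a group (larger shell), subject to the usual subshell exceptions.
Valence configurations: O⁺ [He]2s²2p³, Mg⁺ [Ne]3s¹, N⁺ [He]2s²2p², Ca⁺ [Ar]4s¹.
Approximate IE_2 values (kJ/mol): O 3388, Mg 1451, N 2856, Ca 1145.
Overall IE_2 order: Ca < Mg < N < O.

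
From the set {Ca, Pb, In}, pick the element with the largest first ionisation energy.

Pb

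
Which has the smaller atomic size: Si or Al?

Moving right in a period, electrons are added to the same shell under a stronger nuclear pull, so atoms get smaller; moving down, a new shell is opened and atoms get larger.
All lie in period 3, so atomic radius increases right to left.
So Si has the smaller atomic size (Si < Al).

Si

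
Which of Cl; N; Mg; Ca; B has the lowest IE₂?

The second ionization energy removes an electron from the +1 ion. For each element: Cl⁺ still has 6 valence electrons; N⁺ still has 4 valence electrons; Mg⁺ still has 1 valence electron; Ca⁺ still has 1 valence electron; B⁺ still has 2 valence electrons.
All are still removing valence electrons, so compare the +1 ions as you would atoms: IE_2 generally rises across a period (higher Z_eff) and falls down a group (larger shell), subject to the usual subshell exceptions.
Valence configurations: Cl⁺ [Ne]3s²3p⁴, N⁺ [He]2s²2p², Mg⁺ [Ne]3s¹, Ca⁺ [Ar]4s¹, B⁺ [He]2s².
Tabulated IE_2 (kJ/mol): Cl 2298, N 2856, Mg 1451, Ca 1145, B 2427.
So the second ionization energies run Ca < Mg < Cl < B < N.

Ca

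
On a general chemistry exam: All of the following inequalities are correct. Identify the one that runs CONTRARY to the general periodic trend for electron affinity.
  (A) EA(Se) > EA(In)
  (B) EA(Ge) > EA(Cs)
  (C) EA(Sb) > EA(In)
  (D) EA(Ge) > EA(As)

The general trend: electron affinity increases across a period and decreases down a group.
(A) Se (period 4, group 16) vs In (period 5, group 13): the stated order agrees with the simple trend.
(B) Ge (period 4, group 14) vs Cs (period 6, group 1): the stated order agrees with the simple trend.
(C) Sb (period 5, group 15) vs In (period 5, group 13): the stated order agrees with the simple trend.
(D) Ge (period 4, group 14) vs As (period 4, group 15): the stated order contradicts the simple trend.
The exception is (D): adding an electron to As's half-filled 4p³ is unfavourable, so Ge (4p²) has the more exothermic EA.

(D)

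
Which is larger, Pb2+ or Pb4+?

Pb2+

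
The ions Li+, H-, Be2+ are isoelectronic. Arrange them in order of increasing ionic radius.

Be2+ < Li+ < H-

All of these have 2 electrons, so size is governed by nuclear charge alone: the more protons, the stronger the pull on the same electron cloud, and the smaller the ion.
Nuclear charges: Be2+ (Z=4), Li+ (Z=3), H- (Z=1).
Smallest to largest: Be2+ < Li+ < H-.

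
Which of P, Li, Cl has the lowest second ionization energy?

The second ionization energy removes an electron from the +1 ion. For each element: P⁺ still has 4 valence electrons; Li⁺ is the bare [He] core; Cl⁺ still has 6 valence electrons.
Breaking into a closed-shell core is much more expensive than removing a leftover valence electron — Li has the largest IE_2 here.
Valence configurations: P⁺ [Ne]3s²3p², Cl⁺ [Ne]3s²3p⁴.
The numbers (kJ/mol): P 1907, Li 7298, Cl 2298.
Putting it together, IE_2: P < Cl < Li.

P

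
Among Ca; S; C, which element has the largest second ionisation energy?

C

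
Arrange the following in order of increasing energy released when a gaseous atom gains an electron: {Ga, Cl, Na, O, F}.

Ga < Na < O < F < Cl

EA tends to increase across a period and decrease down a group, though the pattern is less regular than for IE or radius.
Here both period and group differ, so the two effects have to be weighed against each other.
Na > Ga: the two effects oppose for this pair; the down-group effect wins (53 vs 29 kJ/mol).
O > Na: relative to Na, both the across-period and down-group shifts push O's electron affinity up.
F > O: both are in period 2; the period trend gives F the larger value.
Cl > F: this pair runs against the simple trend — see the exception note.
Note the exception: Cl has a higher electron affinity than F, contrary to the simple trend — F's small 2p subshell makes the incoming electron feel strong e⁻–e⁻ repulsion, so Cl actually releases more energy on gaining an electron.
For reference (kJ/mol): O 141, F 328, Na 53, Cl 349, Ga 29.
So from lowest to highest: Ga < Na < O < F < Cl.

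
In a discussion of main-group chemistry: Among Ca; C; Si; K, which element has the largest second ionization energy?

The second ionization energy removes an electron from the +1 ion. For each element: Ca⁺ still has 1 valence electron; C⁺ still has 3 valence electrons; Si⁺ still has 3 valence electrons; K⁺ is the bare [Ar] core.
Core electrons are held far more tightly than valence electrons, so K tops the IE_2 order.
Valence configurations: Ca⁺ [Ar]4s¹, C⁺ [He]2s²2p¹, Si⁺ [Ne]3s²3p¹.
Approximate IE_2 values (kJ/mol): Ca 1145, C 2353, Si 1577, K 3052.
So the second ionization energies run Ca < Si < C < K.

K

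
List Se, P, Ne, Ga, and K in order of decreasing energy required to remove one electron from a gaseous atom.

Ne > P > Se > Ga > K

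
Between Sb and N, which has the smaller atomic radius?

N

Atomic radius shrinks across a period as nuclear charge pulls the same shell inward, and grows down a group as new shells are added.
All are in group 15, so atomic radius increases down the group.
So N has the smaller atomic radius (N < Sb).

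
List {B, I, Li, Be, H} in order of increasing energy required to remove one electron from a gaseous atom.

H is in period 1, group 1; Li is in period 2, group 1; Be is in period 2, group 2; B is in period 2, group 13; I is in period 5, group 17.
Across a period the outer electron is held more tightly (higher IE₁); down a group it sits in a higher shell, more shielded, and comes off more easily.
These span different periods and groups, so the two trends combine.
B > Li: both are in period 2; the period trend gives B the larger value.
Be > B: this pair runs against the simple trend — see the exception note.
I > Be: the two effects oppose for this pair; the across-period effect wins (1008 vs 900 kJ/mol).
H > I: period and group pull opposite ways; the down-group shift dominates (1312 vs 1008 kJ/mol).
Note the exception: Be has a higher first ionization energy than B, contrary to the simple trend — removing B's lone 2p electron is easier than breaking Be's filled 2s².
Approximate values (kJ/mol): H 1312, Li 520, Be 900, B 801, I 1008.
So from lowest to highest: Li < B < Be < I < H.

Li < B < Be < I < H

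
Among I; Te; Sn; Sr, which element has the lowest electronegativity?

Sr

Sr is in period 5, group 2; Sn is in period 5, group 14; Te is in period 5, group 16; I is in period 5, group 17.
Smaller atoms with higher effective nuclear charge are more electronegative.
All lie in period 5, so electronegativity increases left to right.
The lowest electronegativity among these belongs to Sr.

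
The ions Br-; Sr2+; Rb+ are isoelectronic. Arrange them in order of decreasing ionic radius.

Br- > Rb+ > Sr2+

All of these have 36 electrons, so size is governed by nuclear charge alone: the more protons, the stronger the pull on the same electron cloud, and the smaller the ion.
Nuclear charges: Sr2+ (Z=38), Rb+ (Z=37), Br- (Z=35).
Largest to smallest: Br- > Rb+ > Sr2+.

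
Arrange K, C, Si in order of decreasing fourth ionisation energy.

C, K, Si

After 3 electrons have been removed, what remains? K³⁺ is already 2 electrons into the core; C³⁺ still has 1 valence electron; Si³⁺ still has 1 valence electron.
Usually core removal costs more than valence removal, but here the competition is close: a tightly held n=2 valence electron can cost more to remove than an n=3 core electron, so the actual values have to decide it.
Valence configurations: C³⁺ [He]2s¹, Si³⁺ [Ne]3s¹.
Tabulated IE_4 (kJ/mol): K 5877, C 6223, Si 4356.
Putting it together, IE_4: Si < K < C.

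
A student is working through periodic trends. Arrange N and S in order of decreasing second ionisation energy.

After 1 electron has been removed, what remains? N⁺ still has 4 valence electrons; S⁺ still has 5 valence electrons.
All are still removing valence electrons, so compare the +1 ions as you would atoms: IE_2 generally rises across a period (higher Z_eff) and falls down a group (larger shell), subject to the usual subshell exceptions.
Valence configurations: N⁺ [He]2s²2p², S⁺ [Ne]3s²3p³.
Tabulated IE_2 (kJ/mol): N 2856, S 2252.
Overall IE_2 order: S < N.

N > S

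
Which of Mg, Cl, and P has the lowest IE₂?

Mg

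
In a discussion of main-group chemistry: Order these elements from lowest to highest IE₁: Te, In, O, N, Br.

IE₁ increases left→right with effective nuclear charge and decreases top→bottom as the valence shell moves farther out.
Neither a single period nor a single group — weigh both effects.
Te > In: Te lies to the right of In in period 5, so the across-period effect alone puts Te higher.
Br > Te: both effects reinforce here, so Br is clearly the higher of the two.
O > Br: period and group pull opposite ways; the down-group shift dominates (1314 vs 1140 kJ/mol).
N > O: this pair runs against the simple trend — see the exception note.
Note the exception: N has a higher first ionization energy than O, contrary to the simple trend — pairing an electron in O's 2p⁴ costs repulsion energy, so O ionizes more easily than half-filled N (2p³).
Approximate values (kJ/mol): N 1402, O 1314, Br 1140, In 558, Te 869.
So from lowest to highest: In < Te < Br < O < N.

In < Te < Br < O < N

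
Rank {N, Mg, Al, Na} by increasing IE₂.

After 1 electron has been removed, what remains? N⁺ still has 4 valence electrons; Mg⁺ still has 1 valence electron; Al⁺ still has 2 valence electrons; Na⁺ is the bare [Ne] core.
Pulling an electron out of a noble-gas core costs far more than removing a remaining valence electron, so Na sits at the high end of IE_2.
Valence configurations: N⁺ [He]2s²2p², Mg⁺ [Ne]3s¹, Al⁺ [Ne]3s².
The numbers (kJ/mol): N 2856, Mg 1451, Al 1817, Na 4562.
So the second ionization energies run Mg < Al < N < Na.

Mg, Al, N, Na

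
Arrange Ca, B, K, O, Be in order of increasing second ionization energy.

Ca < Be < B < K < O

After 1 electron has been removed, what remains? Ca⁺ still has 1 valence electron; B⁺ still has 2 valence electrons; K⁺ is the bare [Ar] core; O⁺ still has 5 valence electrons; Be⁺ still has 1 valence electron.
Usually core removal costs more than valence removal, but here the competition is close: a tightly held n=2 valence electron can cost more to remove than an n=3 core electron, so the actual values have to decide it.
Valence configurations: Ca⁺ [Ar]4s¹, B⁺ [He]2s², O⁺ [He]2s²2p³, Be⁺ [He]2s¹.
Approximate IE_2 values (kJ/mol): Ca 1145, B 2427, K 3052, O 3388, Be 1757.
Putting it together, IE_2: Ca < Be < B < K < O.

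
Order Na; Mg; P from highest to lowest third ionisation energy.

Mg > Na > P

IE_3 is the cost of taking one more electron from the +2 cation: Na²⁺ is already 1 electron into the core; Mg²⁺ is the bare [Ne] core; P²⁺ still has 3 valence electrons.
Breaking into a closed-shell core is much more expensive than removing a leftover valence electron — Na and Mg have the largest IE_3 here.
Tabulated IE_3 (kJ/mol): Na 6910, Mg 7733, P 2914.
Putting it together, IE_3: P < Na < Mg.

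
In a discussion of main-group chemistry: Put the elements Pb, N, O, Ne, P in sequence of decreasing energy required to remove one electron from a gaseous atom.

Across a period the outer electron is held more tightly (higher IE₁); down a group it sits in a higher shell, more shielded, and comes off more easily.
Here both period and group differ, so the two effects have to be weighed against each other.
P > Pb: both effects reinforce here, so P is clearly the higher of the two.
O > P: both effects reinforce here, so O is clearly the higher of the two.
N > O: this pair runs against the simple trend — see the exception note.
Ne > N: both are in period 2; the period trend gives Ne the larger value.
Note the exception: N has a higher first ionization energy than O, contrary to the simple trend — pairing an electron in O's 2p⁴ costs repulsion energy, so O ionizes more easily than half-filled N (2p³).
Tabulated first ionization energy (kJ/mol): N 1402, O 1314, Ne 2081, P 1012, Pb 716.
So from highest to lowest: Ne > N > O > P > Pb.

Ne > N > O > P > Pb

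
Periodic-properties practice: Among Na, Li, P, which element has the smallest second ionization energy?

Consider each +1 ion: Na⁺ is the bare [Ne] core; Li⁺ is the bare [He] core; P⁺ still has 4 valence electrons.
Core electrons are held far more tightly than valence electrons, so Na and Li top the IE_2 order.
The numbers (kJ/mol): Na 4562, Li 7298, P 1907.
Hence IE_2: P < Na < Li.

P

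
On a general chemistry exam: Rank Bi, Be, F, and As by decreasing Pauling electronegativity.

F > As > Bi > Be

Be is in period 2, group 2; F is in period 2, group 17; As is in period 4, group 15; Bi is in period 6, group 15.
EN rises left→right (higher Z_eff, smaller atoms) and falls top→bottom (larger, more shielded atoms).
These span different periods and groups, so the two trends combine.
Bi > Be: the two effects oppose for this pair; the across-period effect wins (2.02 vs 1.57).
As > Bi: As sits above Bi in group 15, so the down-group effect alone puts As higher.
F > As: relative to As, both the across-period and down-group shifts push F's electronegativity up.
For reference (Pauling): Be 1.57, F 3.98, As 2.18, Bi 2.02.
So from highest to lowest: F > As > Bi > Be.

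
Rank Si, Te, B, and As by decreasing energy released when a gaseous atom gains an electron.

Atoms with high Z_eff and room in the valence shell (especially the halogens) have the most exothermic electron affinities.
These sit on a diagonal, where the across-period and down-group effects partly cancel.
As > B: the two effects oppose for this pair; the across-period effect wins (78 vs 27 kJ/mol).
Si > As: period and group pull opposite ways; the down-group shift dominates (134 vs 78 kJ/mol).
Te > Si: period and group pull opposite ways; the across-period shift dominates (190 vs 134 kJ/mol).
Approximate values (kJ/mol): B 27, Si 134, As 78, Te 190.
So from highest to lowest: Te > Si > As > B.

Te > Si > As > B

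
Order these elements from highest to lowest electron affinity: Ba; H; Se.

Se > H > Ba

Atoms with high Z_eff and room in the valence shell (especially the halogens) have the most exothermic electron affinities.
These span different periods and groups, so the two trends combine.
H > Ba: the two effects oppose for this pair; the down-group effect wins (73 vs 14 kJ/mol).
Se > H: the two effects oppose for this pair; the across-period effect wins (195 vs 73 kJ/mol).
For reference (kJ/mol): H 73, Se 195, Ba 14.
So from highest to lowest: Se > H > Ba.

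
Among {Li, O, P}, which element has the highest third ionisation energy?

IE_3 is the cost of taking one more electron from the +2 cation: Li²⁺ is already 1 electron into the core; O²⁺ still has 4 valence electrons; P²⁺ still has 3 valence electrons.
Core electrons are held far more tightly than valence electrons, so Li tops the IE_3 order.
Valence configurations: O²⁺ [He]2s²2p², P²⁺ [Ne]3s²3p¹.
Tabulated IE_3 (kJ/mol): Li 11815, O 5300, P 2914.
So the third ionization energies run P < O < Li.

Li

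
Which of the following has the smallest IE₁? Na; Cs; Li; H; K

Cs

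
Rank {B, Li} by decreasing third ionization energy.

Li > B

The third ionization energy removes an electron from the +2 ion. For each element: B²⁺ still has 1 valence electron; Li²⁺ is already 1 electron into the core.
Pulling an electron out of a noble-gas core costs far more than removing a remaining valence electron, so Li sits at the high end of IE_3.
Tabulated IE_3 (kJ/mol): B 3660, Li 11815.
Overall IE_3 order: B < Li.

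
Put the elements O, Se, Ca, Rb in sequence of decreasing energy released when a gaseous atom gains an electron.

O is in period 2, group 16; Ca is in period 4, group 2; Se is in period 4, group 16; Rb is in period 5, group 1.
Atoms with high Z_eff and room in the valence shell (especially the halogens) have the most exothermic electron affinities.
Here both period and group differ, so the two effects have to be weighed against each other.
Rb > Ca: this pair runs against the simple trend — see the exception note.
O > Rb: both effects reinforce here, so O is clearly the higher of the two.
Se > O: this pair runs against the simple trend — see the exception note.
Note the exception: Rb has a higher electron affinity than Ca, contrary to the simple trend — adding an electron to Ca (ns²) has to open a new, higher-energy np subshell, which is unfavourable.
Note the exception: Se has a higher electron affinity than O, contrary to the simple trend — O's compact 2p subshell gives strong electron–electron repulsion on the added electron.
Approximate values (kJ/mol): O 141, Ca 2, Se 195, Rb 47.
So from highest to lowest: Se > O > Rb > Ca.

Se, O, Rb, Ca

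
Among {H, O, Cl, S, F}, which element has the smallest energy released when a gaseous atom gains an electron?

H

H is in period 1, group 1; O is in period 2, group 16; F is in period 2, group 17; S is in period 3, group 16; Cl is in period 3, group 17.
Adding an electron releases more energy for atoms nearer the top right (short of the noble gases).
Neither a single period nor a single group — weigh both effects.
O > H: period and group pull opposite ways; the across-period shift dominates (141 vs 73 kJ/mol).
S > O: this pair runs against the simple trend — see the exception note.
F > S: both effects reinforce here, so F is clearly the higher of the two.
Cl > F: this pair runs against the simple trend — see the exception note.
Note the exception: S has a higher electron affinity than O, contrary to the simple trend — the compact 2p subshell of O repels the added electron more than S's larger 3p does.
Note the exception: Cl has a higher electron affinity than F, contrary to the simple trend — F's small 2p subshell makes the incoming electron feel strong e⁻–e⁻ repulsion, so Cl actually releases more energy on gaining an electron.
For reference (kJ/mol): H 73, O 141, F 328, S 200, Cl 349.
The smallest energy released when a gaseous atom gains an electron among these belongs to H.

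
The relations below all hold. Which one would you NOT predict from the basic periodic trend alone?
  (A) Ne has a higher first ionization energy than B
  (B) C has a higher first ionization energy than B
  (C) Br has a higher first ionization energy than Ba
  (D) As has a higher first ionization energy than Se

(D)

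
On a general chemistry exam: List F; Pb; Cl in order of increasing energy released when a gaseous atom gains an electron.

Pb < F < Cl

F is in period 2, group 17; Cl is in period 3, group 17; Pb is in period 6, group 14.
Electron affinity generally becomes more exothermic across a period toward the halogens and less exothermic down a group.
These span different periods and groups, so the two trends combine.
F > Pb: relative to Pb, both the across-period and down-group shifts push F's electron affinity up.
Cl > F: this pair runs against the simple trend — see the exception note.
Note the exception: Cl has a higher electron affinity than F, contrary to the simple trend — F's small 2p subshell makes the incoming electron feel strong e⁻–e⁻ repulsion, so Cl actually releases more energy on gaining an electron.
Approximate values (kJ/mol): F 328, Cl 349, Pb 35.
So from lowest to highest: Pb < F < Cl.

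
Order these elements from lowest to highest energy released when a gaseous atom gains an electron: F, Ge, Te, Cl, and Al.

Al < Ge < Te < F < Cl

F is in period 2, group 17; Al is in period 3, group 13; Cl is in period 3, group 17; Ge is in period 4, group 14; Te is in period 5, group 16.
Adding an electron releases more energy for atoms nearer the top right (short of the noble gases).
Neither a single period nor a single group — weigh both effects.
Ge > Al: the two effects oppose for this pair; the across-period effect wins (119 vs 42 kJ/mol).
Te > Ge: period and group pull opposite ways; the across-period shift dominates (190 vs 119 kJ/mol).
F > Te: both effects reinforce here, so F is clearly the higher of the two.
Cl > F: this pair runs against the simple trend — see the exception note.
Note the exception: Cl has a higher electron affinity than F, contrary to the simple trend — F's small 2p subshell makes the incoming electron feel strong e⁻–e⁻ repulsion, so Cl actually releases more energy on gaining an electron.
For reference (kJ/mol): F 328, Al 42, Cl 349, Ge 119, Te 190.
So from lowest to highest: Al < Ge < Te < F < Cl.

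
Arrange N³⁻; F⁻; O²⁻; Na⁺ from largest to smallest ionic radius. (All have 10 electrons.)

N³⁻ > O²⁻ > F⁻ > Na⁺

All of these have 10 electrons, so size is governed by nuclear charge alone: the more protons, the stronger the pull on the same electron cloud, and the smaller the ion.
Nuclear charges: Na⁺ (Z=11), F⁻ (Z=9), O²⁻ (Z=8), N³⁻ (Z=7).
Largest to smallest: N³⁻ > O²⁻ > F⁻ > Na⁺.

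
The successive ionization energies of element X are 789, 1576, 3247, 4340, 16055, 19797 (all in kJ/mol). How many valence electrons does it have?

4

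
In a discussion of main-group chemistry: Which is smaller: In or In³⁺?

Forming In³⁺ removes 3 electrons from In. Fewer electrons for the same nuclear charge means less shielding and a higher Z_eff on the remaining electrons, and for main-group metals the entire outer shell is lost.
A cation is smaller than its parent atom: In³⁺ < In.

In³⁺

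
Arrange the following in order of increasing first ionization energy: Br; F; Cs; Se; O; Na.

O is in period 2, group 16; F is in period 2, group 17; Na is in period 3, group 1; Se is in period 4, group 16; Br is in period 4, group 17; Cs is in period 6, group 1.
Across a period the outer electron is held more tightly (higher IE₁); down a group it sits in a higher shell, more shielded, and comes off more easily.
These span different periods and groups, so the two trends combine.
Na > Cs: Na sits above Cs in group 1, so the down-group effect alone puts Na higher.
Se > Na: the two effects oppose for this pair; the across-period effect wins (941 vs 496 kJ/mol).
Br > Se: Br lies to the right of Se in period 4, so the across-period effect alone puts Br higher.
O > Br: the two effects oppose for this pair; the down-group effect wins (1314 vs 1140 kJ/mol).
F > O: F lies to the right of O in period 2, so the across-period effect alone puts F higher.
For reference (kJ/mol): O 1314, F 1681, Na 496, Se 941, Br 1140, Cs 376.
So from lowest to highest: Cs < Na < Se < Br < O < F.

Cs, Na, Se, Br, O, F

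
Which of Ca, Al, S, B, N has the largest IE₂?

After 1 electron has been removed, what remains? Ca⁺ still has 1 valence electron; Al⁺ still has 2 valence electrons; S⁺ still has 5 valence electrons; B⁺ still has 2 valence electrons; N⁺ still has 4 valence electrons.
All are still removing valence electrons, so compare the +1 ions as you would atoms: IE_2 generally rises across a period (higher Z_eff) and falls down a group (larger shell), subject to the usual subshell exceptions.
Valence configurations: Ca⁺ [Ar]4s¹, Al⁺ [Ne]3s², S⁺ [Ne]3s²3p³, B⁺ [He]2s², N⁺ [He]2s²2p².
Approximate IE_2 values (kJ/mol): Ca 1145, Al 1817, S 2252, B 2427, N 2856.
So the second ionization energies run Ca < Al < S < B < N.

N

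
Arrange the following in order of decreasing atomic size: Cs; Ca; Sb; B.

Cs, Ca, Sb, B

B is in period 2, group 13; Ca is in period 4, group 2; Sb is in period 5, group 15; Cs is in period 6, group 1.
Atomic radius shrinks across a period as nuclear charge pulls the same shell inward, and grows down a group as new shells are added.
These span different periods and groups, so the two trends combine.
Sb > B: period and group pull opposite ways; the down-group shift dominates (140 vs 85 pm).
Ca > Sb: the two effects oppose for this pair; the across-period effect wins (171 vs 140 pm).
Cs > Ca: both effects reinforce here, so Cs is clearly the larger of the two.
Approximate values (pm): B 85, Ca 171, Sb 140, Cs 232.
So from largest to smallest: Cs > Ca > Sb > B.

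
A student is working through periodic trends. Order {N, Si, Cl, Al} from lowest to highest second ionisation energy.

Si, Al, Cl, N

IE_2 is the cost of taking one more electron from the +1 cation: N⁺ still has 4 valence electrons; Si⁺ still has 3 valence electrons; Cl⁺ still has 6 valence electrons; Al⁺ still has 2 valence electrons.
All are still removing valence electrons, so compare the +1 ions as you would atoms: IE_2 generally rises across a period (higher Z_eff) and falls down a group (larger shell), subject to the usual subshell exceptions.
Valence configurations: N⁺ [He]2s²2p², Si⁺ [Ne]3s²3p¹, Cl⁺ [Ne]3s²3p⁴, Al⁺ [Ne]3s².
Si⁺ loses a lone 3p electron whereas Al⁺ must break into a filled 3s² pair, so IE_2(Al) > IE_2(Si) even though Si has the higher nuclear charge.
Approximate IE_2 values (kJ/mol): N 2856, Si 1577, Cl 2298, Al 1817.
Overall IE_2 order: Si < Al < Cl < N.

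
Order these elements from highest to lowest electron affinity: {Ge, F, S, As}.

F, S, Ge, As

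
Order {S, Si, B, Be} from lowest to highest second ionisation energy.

Consider each +1 ion: S⁺ still has 5 valence electrons; Si⁺ still has 3 valence electrons; B⁺ still has 2 valence electrons; Be⁺ still has 1 valence electron.
All are still removing valence electrons, so compare the +1 ions as you would atoms: IE_2 generally rises across a period (higher Z_eff) and falls down a group (larger shell), subject to the usual subshell exceptions.
Valence configurations: S⁺ [Ne]3s²3p³, Si⁺ [Ne]3s²3p¹, B⁺ [He]2s², Be⁺ [He]2s¹.
The numbers (kJ/mol): S 2252, Si 1577, B 2427, Be 1757.
Hence IE_2: Si < Be < S < B.

Si < Be < S < B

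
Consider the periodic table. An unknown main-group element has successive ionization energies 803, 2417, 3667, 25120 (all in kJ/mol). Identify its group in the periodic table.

Look for the largest jump between consecutive ionization energies: IE4/IE3 ≈ 6.9, far larger than any earlier ratio.
That jump marks the point where a core electron is being removed. So the atom has 3 valence electrons.
A main-group element with 3 valence electrons is in group 13.

Group 13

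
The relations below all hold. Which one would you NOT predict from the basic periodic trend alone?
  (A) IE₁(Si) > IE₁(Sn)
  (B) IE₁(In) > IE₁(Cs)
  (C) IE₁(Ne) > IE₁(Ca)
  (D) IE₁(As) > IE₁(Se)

The general trend: IE₁ increases across a period and decreases down a group.
(A) Si (period 3, group 14) vs Sn (period 5, group 14): the stated order agrees with the simple trend.
(B) In (period 5, group 13) vs Cs (period 6, group 1): the stated order agrees with the simple trend.
(C) Ne (period 2, group 18) vs Ca (period 4, group 2): the stated order agrees with the simple trend.
(D) As (period 4, group 15) vs Se (period 4, group 16): the stated order contradicts the simple trend.
The exception is (D): Se (4p⁴) ionizes more easily than half-filled As (4p³).

(D)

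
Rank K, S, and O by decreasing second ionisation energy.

O > K > S

IE_2 is the cost of taking one more electron from the +1 cation: K⁺ is the bare [Ar] core; S⁺ still has 5 valence electrons; O⁺ still has 5 valence electrons.
Usually core removal costs more than valence removal, but here the competition is close: a tightly held n=2 valence electron can cost more to remove than an n=3 core electron, so the actual values have to decide it.
Valence configurations: S⁺ [Ne]3s²3p³, O⁺ [He]2s²2p³.
Approximate IE_2 values (kJ/mol): K 3052, S 2252, O 3388.
So the second ionization energies run S < K < O.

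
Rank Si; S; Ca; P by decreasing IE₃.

Consider each +2 ion: Si²⁺ still has 2 valence electrons; S²⁺ still has 4 valence electrons; Ca²⁺ is the bare [Ar] core; P²⁺ still has 3 valence electrons.
Pulling an electron out of a noble-gas core costs far more than removing a remaining valence electron, so Ca sits at the high end of IE_3.
Valence configurations: Si²⁺ [Ne]3s², S²⁺ [Ne]3s²3p², P²⁺ [Ne]3s²3p¹.
P²⁺ loses a lone 3p electron whereas Si²⁺ must break into a filled 3s² pair, so IE_3(Si) > IE_3(P) even though P has the higher nuclear charge.
Tabulated IE_3 (kJ/mol): Si 3232, S 3357, Ca 4912, P 2914.
Hence IE_3: P < Si < S < Ca.

Ca > S > Si > P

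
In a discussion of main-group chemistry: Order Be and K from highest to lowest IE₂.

IE_2 is the cost of taking one more electron from the +1 cation: Be⁺ still has 1 valence electron; K⁺ is the bare [Ar] core.
Breaking into a closed-shell core is much more expensive than removing a leftover valence electron — K has the largest IE_2 here.
Approximate IE_2 values (kJ/mol): Be 1757, K 3052.
Hence IE_2: Be < K.

K, Be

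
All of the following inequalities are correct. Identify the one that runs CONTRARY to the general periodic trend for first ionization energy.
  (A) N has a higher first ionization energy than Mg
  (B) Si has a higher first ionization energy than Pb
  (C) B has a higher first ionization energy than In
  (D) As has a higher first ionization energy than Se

The general trend: first ionization energy increases across a period and decreases down a group.
(A) N (period 2, group 15) vs Mg (period 3, group 2): the stated order agrees with the simple trend.
(B) Si (period 3, group 14) vs Pb (period 6, group 14): the stated order agrees with the simple trend.
(C) B (period 2, group 13) vs In (period 5, group 13): the stated order agrees with the simple trend.
(D) As (period 4, group 15) vs Se (period 4, group 16): the stated order contradicts the simple trend.
The exception is (D): Se (4p⁴) ionizes more easily than half-filled As (4p³).

(D)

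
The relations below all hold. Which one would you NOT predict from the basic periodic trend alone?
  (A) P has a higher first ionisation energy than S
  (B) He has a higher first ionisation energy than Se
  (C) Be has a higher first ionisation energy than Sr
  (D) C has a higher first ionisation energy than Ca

(A)

The general trend: first ionisation energy increases across a period and decreases down a group.
(A) P (period 3, group 15) vs S (period 3, group 16): the stated order contradicts the simple trend.
(B) He (period 1, group 18) vs Se (period 4, group 16): the stated order agrees with the simple trend.
(C) Be (period 2, group 2) vs Sr (period 5, group 2): the stated order agrees with the simple trend.
(D) C (period 2, group 14) vs Ca (period 4, group 2): the stated order agrees with the simple trend.
The exception is (A): S (3p⁴) ionizes more easily than half-filled P (3p³) because the paired 3p electron in S is pushed out by e⁻–e⁻ repulsion.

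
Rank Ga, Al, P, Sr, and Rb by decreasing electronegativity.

P > Ga > Al > Sr > Rb

EN rises left→right (higher Z_eff, smaller atoms) and falls top→bottom (larger, more shielded atoms).
Here both period and group differ, so the two effects have to be weighed against each other.
Sr > Rb: Sr lies to the right of Rb in period 5, so the across-period effect alone puts Sr higher.
Al > Sr: relative to Sr, both the across-period and down-group shifts push Al's electronegativity up.
Ga > Al: this pair runs against the simple trend — see the exception note.
P > Ga: relative to Ga, both the across-period and down-group shifts push P's electronegativity up.
Note the exception: Ga has a higher electronegativity than Al, contrary to the simple trend — poor shielding by filled d (and f) subshells raises the heavier element's effective nuclear charge more than the simple down-group trend predicts.
Tabulated electronegativity (Pauling): Al 1.61, P 2.19, Ga 1.81, Rb 0.82, Sr 0.95.
So from highest to lowest: P > Ga > Al > Sr > Rb.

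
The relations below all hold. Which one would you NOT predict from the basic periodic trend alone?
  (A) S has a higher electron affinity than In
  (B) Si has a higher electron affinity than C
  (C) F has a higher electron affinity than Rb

(B)

The general trend: electron affinity increases across a period and decreases down a group.
(A) S (period 3, group 16) vs In (period 5, group 13): the stated order agrees with the simple trend.
(B) Si (period 3, group 14) vs C (period 2, group 14): the stated order contradicts the simple trend.
(C) F (period 2, group 17) vs Rb (period 5, group 1): the stated order agrees with the simple trend.
The exception is (B): Si's larger, more diffuse 3p orbitals accept an added electron slightly more readily than C's compact 2p.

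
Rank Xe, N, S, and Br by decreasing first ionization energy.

N, Xe, Br, S

N is in period 2, group 15; S is in period 3, group 16; Br is in period 4, group 17; Xe is in period 5, group 18.
IE₁ increases left→right with effective nuclear charge and decreases top→bottom as the valence shell moves farther out.
These sit on a diagonal, where the across-period and down-group effects partly cancel.
Br > S: period and group pull opposite ways; the across-period shift dominates (1140 vs 1000 kJ/mol).
Xe > Br: the two effects oppose for this pair; the across-period effect wins (1170 vs 1140 kJ/mol).
N > Xe: period and group pull opposite ways; the down-group shift dominates (1402 vs 1170 kJ/mol).
Approximate values (kJ/mol): N 1402, S 1000, Br 1140, Xe 1170.
So from highest to lowest: N > Xe > Br > S.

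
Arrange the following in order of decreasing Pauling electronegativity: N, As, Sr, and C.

C is in period 2, group 14; N is in period 2, group 15; As is in period 4, group 15; Sr is in period 5, group 2.
EN rises left→right (higher Z_eff, smaller atoms) and falls top→bottom (larger, more shielded atoms).
Here both period and group differ, so the two effects have to be weighed against each other.
As > Sr: both effects reinforce here, so As is clearly the higher of the two.
C > As: period and group pull opposite ways; the down-group shift dominates (2.55 vs 2.18).
N > C: N lies to the right of C in period 2, so the across-period effect alone puts N higher.
Approximate values (Pauling): C 2.55, N 3.04, As 2.18, Sr 0.95.
So from highest to lowest: N > C > As > Sr.

N > C > As > Sr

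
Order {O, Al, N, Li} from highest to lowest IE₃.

The third ionization energy removes an electron from the +2 ion. For each element: O²⁺ still has 4 valence electrons; Al²⁺ still has 1 valence electron; N²⁺ still has 3 valence electrons; Li²⁺ is already 1 electron into the core.
Pulling an electron out of a noble-gas core costs far more than removing a remaining valence electron, so Li sits at the high end of IE_3.
Valence configurations: O²⁺ [He]2s²2p², Al²⁺ [Ne]3s¹, N²⁺ [He]2s²2p¹.
Tabulated IE_3 (kJ/mol): O 5300, Al 2745, N 4578, Li 11815.
Putting it together, IE_3: Al < N < O < Li.

Li, O, N, Al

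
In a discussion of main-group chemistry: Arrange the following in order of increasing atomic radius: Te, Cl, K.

Cl < Te < K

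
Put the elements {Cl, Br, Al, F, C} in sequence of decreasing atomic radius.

Al, Br, Cl, C, F

C is in period 2, group 14; F is in period 2, group 17; Al is in period 3, group 13; Cl is in period 3, group 17; Br is in period 4, group 17.
Radius decreases left→right (rising Z_eff, same n) and increases top→bottom (higher n).
These span different periods and groups, so the two trends combine.
C > F: both are in period 2; the period trend gives C the larger value.
Cl > C: period and group pull opposite ways; the down-group shift dominates (99 vs 75 pm).
Br > Cl: they share group 17; the group trend gives Br the larger value.
Al > Br: period and group pull opposite ways; the across-period shift dominates (126 vs 114 pm).
For reference (pm): C 75, F 64, Al 126, Cl 99, Br 114.
So from largest to smallest: Al > Br > Cl > C > F.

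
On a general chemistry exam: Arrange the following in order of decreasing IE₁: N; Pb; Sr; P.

IE₁ increases left→right with effective nuclear charge and decreases top→bottom as the valence shell moves farther out.
These span different periods and groups, so the two trends combine.
Pb > Sr: the two effects oppose for this pair; the across-period effect wins (716 vs 550 kJ/mol).
P > Pb: relative to Pb, both the across-period and down-group shifts push P's first ionization energy up.
N > P: they share group 15; the group trend gives N the larger value.
Approximate values (kJ/mol): N 1402, P 1012, Sr 550, Pb 716.
So from highest to lowest: N > P > Pb > Sr.

N, P, Pb, Sr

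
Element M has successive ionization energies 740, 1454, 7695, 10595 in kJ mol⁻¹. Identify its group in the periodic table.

Look for the largest jump between consecutive ionization energies: IE3/IE2 ≈ 5.3, far larger than any earlier ratio.
That jump marks the point where a core electron is being removed. So the atom has 2 valence electrons.
A main-group element with 2 valence electrons is in group 2.

Group 2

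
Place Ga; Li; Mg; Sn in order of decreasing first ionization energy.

Mg, Sn, Ga, Li

Li is in period 2, group 1; Mg is in period 3, group 2; Ga is in period 4, group 13; Sn is in period 5, group 14.
IE₁ increases left→right with effective nuclear charge and decreases top→bottom as the valence shell moves farther out.
A diagonal step moves right (one effect) and down (the opposite effect) at once.
Ga > Li: the two effects oppose for this pair; the across-period effect wins (579 vs 520 kJ/mol).
Sn > Ga: period and group pull opposite ways; the across-period shift dominates (709 vs 579 kJ/mol).
Mg > Sn: the two effects oppose for this pair; the down-group effect wins (738 vs 709 kJ/mol).
Approximate values (kJ/mol): Li 520, Mg 738, Ga 579, Sn 709.
So from highest to lowest: Mg > Sn > Ga > Li.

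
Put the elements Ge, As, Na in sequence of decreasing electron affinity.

Atoms with high Z_eff and room in the valence shell (especially the halogens) have the most exothermic electron affinities.
These span different periods and groups, so the two trends combine.
As > Na: the two effects oppose for this pair; the across-period effect wins (78 vs 53 kJ/mol).
Ge > As: this pair runs against the simple trend — see the exception note.
Note the exception: Ge has a higher electron affinity than As, contrary to the simple trend — adding an electron to As's half-filled 4p³ is unfavourable, so Ge (4p²) has the more exothermic EA.
Tabulated electron affinity (kJ/mol): Na 53, Ge 119, As 78.
So from highest to lowest: Ge > As > Na.

Ge > As > Na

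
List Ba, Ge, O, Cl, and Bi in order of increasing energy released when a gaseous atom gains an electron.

Ba, Bi, Ge, O, Cl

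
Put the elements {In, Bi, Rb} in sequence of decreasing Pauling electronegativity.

Rb is in period 5, group 1; In is in period 5, group 13; Bi is in period 6, group 15.
Smaller atoms with higher effective nuclear charge are more electronegative.
These span different periods and groups, so the two trends combine.
In > Rb: both are in period 5; the period trend gives In the larger value.
Bi > In: period and group pull opposite ways; the across-period shift dominates (2.02 vs 1.78).
Approximate values (Pauling): Rb 0.82, In 1.78, Bi 2.02.
So from highest to lowest: Bi > In > Rb.

Bi, In, Rb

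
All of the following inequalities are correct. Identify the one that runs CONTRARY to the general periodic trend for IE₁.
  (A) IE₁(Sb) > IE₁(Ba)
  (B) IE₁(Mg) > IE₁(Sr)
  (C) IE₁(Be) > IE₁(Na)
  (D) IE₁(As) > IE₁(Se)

The general trend: IE₁ increases across a period and decreases down a group.
(A) Sb (period 5, group 15) vs Ba (period 6, group 2): the stated order agrees with the simple trend.
(B) Mg (period 3, group 2) vs Sr (period 5, group 2): the stated order agrees with the simple trend.
(C) Be (period 2, group 2) vs Na (period 3, group 1): the stated order agrees with the simple trend.
(D) As (period 4, group 15) vs Se (period 4, group 16): the stated order contradicts the simple trend.
The exception is (D): Se (4p⁴) ionizes more easily than half-filled As (4p³).

(D)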